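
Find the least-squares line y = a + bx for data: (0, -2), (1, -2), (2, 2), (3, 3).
a = -13/5, b = 19/10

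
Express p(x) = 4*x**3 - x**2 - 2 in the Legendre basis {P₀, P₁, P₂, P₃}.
(-7/3)P₀ + (12/5)P₁ + (-2/3)P₂ + (8/5)P₃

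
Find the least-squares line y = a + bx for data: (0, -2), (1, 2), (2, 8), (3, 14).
a = -13/5, b = 27/5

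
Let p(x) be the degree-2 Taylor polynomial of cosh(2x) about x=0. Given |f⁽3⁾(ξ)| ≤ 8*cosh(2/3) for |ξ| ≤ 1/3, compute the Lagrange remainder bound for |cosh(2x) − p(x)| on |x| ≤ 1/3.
4*cosh(2/3)/81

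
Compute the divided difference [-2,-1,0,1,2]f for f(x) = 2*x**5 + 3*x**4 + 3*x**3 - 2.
3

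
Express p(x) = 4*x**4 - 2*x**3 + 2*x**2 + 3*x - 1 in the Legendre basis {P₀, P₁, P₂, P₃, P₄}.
(7/15)P₀ + (9/5)P₁ + (76/21)P₂ + (-4/5)P₃ + (32/35)P₄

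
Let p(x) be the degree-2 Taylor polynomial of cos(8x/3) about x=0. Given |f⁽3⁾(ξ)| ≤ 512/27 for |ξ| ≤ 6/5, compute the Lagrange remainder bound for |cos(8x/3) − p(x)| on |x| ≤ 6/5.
2048/375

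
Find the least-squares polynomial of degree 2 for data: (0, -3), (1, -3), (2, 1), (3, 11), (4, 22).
-16/5 + (-8/5)x + (2)x²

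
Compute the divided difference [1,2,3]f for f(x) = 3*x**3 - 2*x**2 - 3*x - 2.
16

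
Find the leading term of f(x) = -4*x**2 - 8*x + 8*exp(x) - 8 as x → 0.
4*x**3/3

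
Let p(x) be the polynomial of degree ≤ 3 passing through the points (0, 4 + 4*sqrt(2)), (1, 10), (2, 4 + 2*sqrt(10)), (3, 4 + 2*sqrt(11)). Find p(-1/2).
-73/8 - 5*sqrt(11)/8 + 21*sqrt(10)/8 + 35*sqrt(2)/4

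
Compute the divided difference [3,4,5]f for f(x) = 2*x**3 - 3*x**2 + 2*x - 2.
21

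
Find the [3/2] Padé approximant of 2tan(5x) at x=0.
(-50*x**3/3 + 10*x)/(1 - 10*x**2)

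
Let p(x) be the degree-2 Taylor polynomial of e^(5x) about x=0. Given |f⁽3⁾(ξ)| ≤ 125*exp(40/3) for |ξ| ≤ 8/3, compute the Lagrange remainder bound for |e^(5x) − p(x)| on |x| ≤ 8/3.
32000*exp(40/3)/81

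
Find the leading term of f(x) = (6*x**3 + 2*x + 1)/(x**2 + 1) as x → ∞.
6*x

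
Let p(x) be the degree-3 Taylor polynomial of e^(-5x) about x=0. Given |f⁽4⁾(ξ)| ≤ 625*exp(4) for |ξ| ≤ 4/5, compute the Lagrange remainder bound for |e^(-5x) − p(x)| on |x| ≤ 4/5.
32*exp(4)/3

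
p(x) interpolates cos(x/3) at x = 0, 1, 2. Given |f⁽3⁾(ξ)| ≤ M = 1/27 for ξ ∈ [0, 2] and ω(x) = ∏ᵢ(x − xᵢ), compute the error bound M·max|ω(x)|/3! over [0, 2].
sqrt(3)/729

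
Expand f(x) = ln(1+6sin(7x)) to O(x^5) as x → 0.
42*x - 882*x**2 + 24353*x**3 - 763518*x**4 + O(x**5)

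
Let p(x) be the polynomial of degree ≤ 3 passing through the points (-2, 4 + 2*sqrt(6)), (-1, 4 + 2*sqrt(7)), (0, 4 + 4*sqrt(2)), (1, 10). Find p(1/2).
-5*sqrt(7)/8 + sqrt(6)/8 + 15*sqrt(2)/4 + 47/8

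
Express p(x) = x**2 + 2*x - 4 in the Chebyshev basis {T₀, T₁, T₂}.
(-7/2)T₀ + (2)T₁ + (1/2)T₂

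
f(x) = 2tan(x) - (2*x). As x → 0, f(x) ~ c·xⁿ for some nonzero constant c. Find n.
3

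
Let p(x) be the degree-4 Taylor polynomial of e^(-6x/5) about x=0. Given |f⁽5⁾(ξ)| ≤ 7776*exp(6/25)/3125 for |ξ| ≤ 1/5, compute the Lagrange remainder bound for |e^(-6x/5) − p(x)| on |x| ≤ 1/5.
324*exp(6/25)/48828125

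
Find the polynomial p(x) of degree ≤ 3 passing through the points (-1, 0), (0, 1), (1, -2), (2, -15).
-x**3 - 2*x**2 + 1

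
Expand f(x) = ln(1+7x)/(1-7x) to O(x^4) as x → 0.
7*x + 49*x**2/2 + 1715*x**3/6 + O(x**4)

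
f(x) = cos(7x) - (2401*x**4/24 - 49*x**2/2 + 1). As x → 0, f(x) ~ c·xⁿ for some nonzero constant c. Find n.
6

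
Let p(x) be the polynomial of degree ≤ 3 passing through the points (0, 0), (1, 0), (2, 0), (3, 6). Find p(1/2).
3/8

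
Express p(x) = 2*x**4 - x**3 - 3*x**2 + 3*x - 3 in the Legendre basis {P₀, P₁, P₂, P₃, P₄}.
(-18/5)P₀ + (12/5)P₁ + (-6/7)P₂ + (-2/5)P₃ + (16/35)P₄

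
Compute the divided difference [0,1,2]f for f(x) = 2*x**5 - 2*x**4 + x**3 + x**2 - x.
20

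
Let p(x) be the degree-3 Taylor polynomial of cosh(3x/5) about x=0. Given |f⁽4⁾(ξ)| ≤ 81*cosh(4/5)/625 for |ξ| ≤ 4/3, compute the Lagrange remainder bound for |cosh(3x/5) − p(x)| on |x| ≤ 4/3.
32*cosh(4/5)/1875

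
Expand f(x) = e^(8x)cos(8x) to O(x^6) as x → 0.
1 + 8*x - 512*x**3/3 - 2048*x**4/3 - 16384*x**5/15 + O(x**6)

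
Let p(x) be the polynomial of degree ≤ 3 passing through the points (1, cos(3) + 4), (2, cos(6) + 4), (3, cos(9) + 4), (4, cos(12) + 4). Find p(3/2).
5*cos(3)/16 + cos(12)/16 - 5*cos(9)/16 + 15*cos(6)/16 + 4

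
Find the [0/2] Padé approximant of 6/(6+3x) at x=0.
1/(x/2 + 1)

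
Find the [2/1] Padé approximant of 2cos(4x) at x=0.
2 - 16*x**2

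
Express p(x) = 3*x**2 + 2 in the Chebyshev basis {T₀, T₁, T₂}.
(7/2)T₀ + (3/2)T₂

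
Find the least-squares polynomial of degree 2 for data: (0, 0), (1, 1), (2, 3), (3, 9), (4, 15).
(-1/5)x + x²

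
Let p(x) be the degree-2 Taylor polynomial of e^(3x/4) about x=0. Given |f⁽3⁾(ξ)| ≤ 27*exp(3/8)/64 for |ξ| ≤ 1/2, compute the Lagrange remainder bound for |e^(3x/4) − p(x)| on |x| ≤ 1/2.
9*exp(3/8)/1024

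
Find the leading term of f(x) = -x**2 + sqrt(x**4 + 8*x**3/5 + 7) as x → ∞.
4*x/5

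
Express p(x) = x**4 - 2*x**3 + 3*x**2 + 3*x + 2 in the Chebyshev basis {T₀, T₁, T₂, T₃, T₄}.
(31/8)T₀ + (3/2)T₁ + (2)T₂ + (-1/2)T₃ + (1/8)T₄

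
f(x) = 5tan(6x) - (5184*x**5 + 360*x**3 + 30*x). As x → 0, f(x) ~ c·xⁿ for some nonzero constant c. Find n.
7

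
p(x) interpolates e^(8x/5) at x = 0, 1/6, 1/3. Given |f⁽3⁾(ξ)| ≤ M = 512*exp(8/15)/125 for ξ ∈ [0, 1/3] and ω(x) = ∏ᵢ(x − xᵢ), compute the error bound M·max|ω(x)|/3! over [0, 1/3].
64*sqrt(3)*exp(8/15)/91125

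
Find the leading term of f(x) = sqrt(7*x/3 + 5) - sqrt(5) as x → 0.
7*sqrt(5)*x/30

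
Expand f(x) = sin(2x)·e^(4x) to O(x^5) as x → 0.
2*x + 8*x**2 + 44*x**3/3 + 16*x**4 + O(x**5)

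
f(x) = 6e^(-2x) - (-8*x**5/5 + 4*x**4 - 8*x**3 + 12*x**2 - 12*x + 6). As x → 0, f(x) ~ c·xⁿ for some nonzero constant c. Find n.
6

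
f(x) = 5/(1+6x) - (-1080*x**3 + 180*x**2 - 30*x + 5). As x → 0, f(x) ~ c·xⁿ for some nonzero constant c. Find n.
4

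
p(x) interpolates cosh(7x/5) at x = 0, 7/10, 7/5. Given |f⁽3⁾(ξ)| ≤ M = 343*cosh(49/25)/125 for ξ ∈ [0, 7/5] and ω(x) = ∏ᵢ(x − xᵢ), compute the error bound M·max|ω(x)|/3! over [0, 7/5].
117649*sqrt(3)*cosh(49/25)/3375000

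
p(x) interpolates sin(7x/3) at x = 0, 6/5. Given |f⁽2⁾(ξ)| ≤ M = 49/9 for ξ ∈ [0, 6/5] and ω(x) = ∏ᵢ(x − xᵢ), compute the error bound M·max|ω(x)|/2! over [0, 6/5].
49/50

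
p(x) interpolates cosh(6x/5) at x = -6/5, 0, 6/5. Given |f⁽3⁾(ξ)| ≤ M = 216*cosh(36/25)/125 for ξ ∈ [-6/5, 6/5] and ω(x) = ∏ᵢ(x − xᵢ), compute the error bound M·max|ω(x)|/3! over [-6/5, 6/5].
1728*sqrt(3)*cosh(36/25)/15625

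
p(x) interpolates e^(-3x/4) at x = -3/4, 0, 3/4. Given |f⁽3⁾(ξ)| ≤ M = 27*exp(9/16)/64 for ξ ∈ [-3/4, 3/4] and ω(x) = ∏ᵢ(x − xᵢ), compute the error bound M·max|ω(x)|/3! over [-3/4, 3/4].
27*sqrt(3)*exp(9/16)/4096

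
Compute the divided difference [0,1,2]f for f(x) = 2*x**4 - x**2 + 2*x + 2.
13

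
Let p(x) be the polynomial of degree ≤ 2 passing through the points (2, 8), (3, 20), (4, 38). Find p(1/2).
5/4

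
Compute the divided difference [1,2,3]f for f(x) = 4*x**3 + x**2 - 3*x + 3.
25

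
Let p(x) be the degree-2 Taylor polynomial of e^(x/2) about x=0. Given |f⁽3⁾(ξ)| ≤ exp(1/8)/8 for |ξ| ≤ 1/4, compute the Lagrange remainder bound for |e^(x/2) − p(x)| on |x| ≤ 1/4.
exp(1/8)/3072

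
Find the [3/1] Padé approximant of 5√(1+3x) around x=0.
(-135*x**3/64 + 135*x**2/16 + 135*x/8 + 5)/(15*x/8 + 1)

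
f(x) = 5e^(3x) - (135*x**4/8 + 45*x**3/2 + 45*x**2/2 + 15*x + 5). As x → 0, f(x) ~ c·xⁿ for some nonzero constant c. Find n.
5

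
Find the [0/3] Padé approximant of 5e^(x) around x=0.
5/(-x**3/6 + x**2/2 - x + 1)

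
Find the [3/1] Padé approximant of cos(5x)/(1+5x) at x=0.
(125*x**3/24 - 175*x**2/12 + 5*x/12 + 1)/(65*x/12 + 1)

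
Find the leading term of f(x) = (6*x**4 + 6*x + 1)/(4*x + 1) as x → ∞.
3*x**3/2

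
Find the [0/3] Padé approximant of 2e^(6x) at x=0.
2/(-36*x**3 + 18*x**2 - 6*x + 1)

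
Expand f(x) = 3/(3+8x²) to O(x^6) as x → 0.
1 - 8*x**2/3 + 64*x**4/9 + O(x**6)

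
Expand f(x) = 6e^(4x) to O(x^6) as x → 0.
6 + 24*x + 48*x**2 + 64*x**3 + 64*x**4 + 256*x**5/5 + O(x**6)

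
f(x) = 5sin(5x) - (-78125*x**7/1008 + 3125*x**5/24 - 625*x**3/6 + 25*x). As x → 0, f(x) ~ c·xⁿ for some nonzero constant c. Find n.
9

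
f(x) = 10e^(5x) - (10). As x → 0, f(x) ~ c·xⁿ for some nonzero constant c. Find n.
1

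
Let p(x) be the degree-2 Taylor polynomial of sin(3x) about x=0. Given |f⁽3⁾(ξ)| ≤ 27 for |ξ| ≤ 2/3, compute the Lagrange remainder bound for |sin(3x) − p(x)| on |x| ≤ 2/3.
4/3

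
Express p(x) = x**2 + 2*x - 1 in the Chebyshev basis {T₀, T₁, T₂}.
(-1/2)T₀ + (2)T₁ + (1/2)T₂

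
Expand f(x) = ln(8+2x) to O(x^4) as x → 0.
log(8) + x/4 - x**2/32 + x**3/192 + O(x**4)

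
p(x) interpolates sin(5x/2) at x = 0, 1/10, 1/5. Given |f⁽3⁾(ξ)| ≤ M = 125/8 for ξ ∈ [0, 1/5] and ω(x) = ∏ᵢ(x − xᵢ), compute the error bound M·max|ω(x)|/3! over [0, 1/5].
sqrt(3)/1728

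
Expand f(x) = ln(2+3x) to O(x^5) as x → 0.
log(2) + 3*x/2 - 9*x**2/8 + 9*x**3/8 - 81*x**4/64 + O(x**5)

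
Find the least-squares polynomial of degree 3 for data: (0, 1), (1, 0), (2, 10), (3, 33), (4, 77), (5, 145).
58/63 + (-1447/378)x + (607/252)x² + (89/108)x³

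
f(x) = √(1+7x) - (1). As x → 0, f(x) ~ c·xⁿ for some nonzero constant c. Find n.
1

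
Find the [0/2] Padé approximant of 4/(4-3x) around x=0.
1/(1 - 3*x/4)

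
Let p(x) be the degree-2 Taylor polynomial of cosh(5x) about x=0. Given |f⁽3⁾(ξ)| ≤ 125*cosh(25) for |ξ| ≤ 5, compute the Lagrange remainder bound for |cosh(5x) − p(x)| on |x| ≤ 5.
15625*cosh(25)/6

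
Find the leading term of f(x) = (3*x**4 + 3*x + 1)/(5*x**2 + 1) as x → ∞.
3*x**2/5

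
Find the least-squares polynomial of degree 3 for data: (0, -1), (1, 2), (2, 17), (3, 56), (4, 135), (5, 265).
-1 + (25/14)x + (-27/28)x² + (9/4)x³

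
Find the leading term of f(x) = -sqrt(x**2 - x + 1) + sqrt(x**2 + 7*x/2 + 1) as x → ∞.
9/4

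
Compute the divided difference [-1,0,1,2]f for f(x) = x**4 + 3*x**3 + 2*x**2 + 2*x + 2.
5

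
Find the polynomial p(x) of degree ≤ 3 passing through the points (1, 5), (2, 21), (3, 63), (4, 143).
2*x**3 + x**2 - x + 3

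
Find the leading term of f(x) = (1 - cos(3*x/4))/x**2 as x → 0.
9/32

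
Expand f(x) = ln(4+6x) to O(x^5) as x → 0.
log(4) + 3*x/2 - 9*x**2/8 + 9*x**3/8 - 81*x**4/64 + O(x**5)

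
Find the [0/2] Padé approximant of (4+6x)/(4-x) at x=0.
1/(21*x**2/8 - 7*x/4 + 1)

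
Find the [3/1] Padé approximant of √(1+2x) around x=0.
(-x**3/8 + 3*x**2/4 + 9*x/4 + 1)/(5*x/4 + 1)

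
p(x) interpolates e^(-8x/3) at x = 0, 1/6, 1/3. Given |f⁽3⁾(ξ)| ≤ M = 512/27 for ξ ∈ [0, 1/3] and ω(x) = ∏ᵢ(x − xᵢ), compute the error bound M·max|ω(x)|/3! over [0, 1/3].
64*sqrt(3)/19683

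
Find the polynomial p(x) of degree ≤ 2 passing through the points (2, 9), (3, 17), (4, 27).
x**2 + 3*x - 1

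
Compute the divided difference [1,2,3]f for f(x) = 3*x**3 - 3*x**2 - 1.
15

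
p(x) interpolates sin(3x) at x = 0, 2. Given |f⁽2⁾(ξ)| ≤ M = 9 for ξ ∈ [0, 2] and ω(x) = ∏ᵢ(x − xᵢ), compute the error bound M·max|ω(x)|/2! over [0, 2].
9/2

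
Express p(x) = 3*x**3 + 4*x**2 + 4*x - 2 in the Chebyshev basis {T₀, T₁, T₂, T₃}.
(25/4)T₁ + (2)T₂ + (3/4)T₃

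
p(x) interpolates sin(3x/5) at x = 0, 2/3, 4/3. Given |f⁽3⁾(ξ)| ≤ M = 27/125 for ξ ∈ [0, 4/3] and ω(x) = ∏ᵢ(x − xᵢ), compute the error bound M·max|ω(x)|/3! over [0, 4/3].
8*sqrt(3)/3375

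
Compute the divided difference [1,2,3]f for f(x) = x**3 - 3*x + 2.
6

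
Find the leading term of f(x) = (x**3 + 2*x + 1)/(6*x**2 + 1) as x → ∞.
x/6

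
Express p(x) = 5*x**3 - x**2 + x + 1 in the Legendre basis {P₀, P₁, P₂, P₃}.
(2/3)P₀ + (4)P₁ + (-2/3)P₂ + (2)P₃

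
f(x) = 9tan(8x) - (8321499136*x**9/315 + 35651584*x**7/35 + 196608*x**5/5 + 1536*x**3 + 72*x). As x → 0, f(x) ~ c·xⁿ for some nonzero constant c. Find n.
11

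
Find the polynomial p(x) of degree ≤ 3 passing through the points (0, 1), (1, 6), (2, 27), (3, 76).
2*x**3 + 2*x**2 + x + 1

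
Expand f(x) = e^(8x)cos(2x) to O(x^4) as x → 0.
1 + 8*x + 30*x**2 + 208*x**3/3 + O(x**4)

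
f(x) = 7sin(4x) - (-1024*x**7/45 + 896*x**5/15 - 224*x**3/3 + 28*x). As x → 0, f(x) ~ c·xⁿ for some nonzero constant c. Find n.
9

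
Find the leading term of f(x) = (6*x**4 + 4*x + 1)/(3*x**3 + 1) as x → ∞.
2*x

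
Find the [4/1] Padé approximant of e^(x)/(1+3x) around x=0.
(7429*x**4/167160 + 3463*x**3/20895 + 6969*x**2/13930 + 6964*x/6965 + 1)/(20894*x/6965 + 1)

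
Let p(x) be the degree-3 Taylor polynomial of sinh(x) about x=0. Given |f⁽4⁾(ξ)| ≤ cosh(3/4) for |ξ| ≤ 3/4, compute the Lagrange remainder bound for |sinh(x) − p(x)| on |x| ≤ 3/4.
27*cosh(3/4)/2048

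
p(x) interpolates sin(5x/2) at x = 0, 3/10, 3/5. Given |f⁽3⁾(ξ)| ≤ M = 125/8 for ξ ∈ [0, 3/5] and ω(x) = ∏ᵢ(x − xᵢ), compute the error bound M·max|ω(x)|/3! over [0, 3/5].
sqrt(3)/64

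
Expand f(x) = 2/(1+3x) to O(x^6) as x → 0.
2 - 6*x + 18*x**2 - 54*x**3 + 162*x**4 - 486*x**5 + O(x**6)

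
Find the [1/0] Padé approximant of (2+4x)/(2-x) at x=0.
5*x/2 + 1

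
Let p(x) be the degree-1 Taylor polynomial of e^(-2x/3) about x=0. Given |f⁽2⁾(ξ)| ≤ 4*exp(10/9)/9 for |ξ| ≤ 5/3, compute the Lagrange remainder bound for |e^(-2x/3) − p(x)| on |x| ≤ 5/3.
50*exp(10/9)/81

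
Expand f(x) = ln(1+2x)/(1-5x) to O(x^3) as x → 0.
2*x + 8*x**2 + O(x**3)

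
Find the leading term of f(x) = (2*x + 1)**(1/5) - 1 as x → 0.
2*x/5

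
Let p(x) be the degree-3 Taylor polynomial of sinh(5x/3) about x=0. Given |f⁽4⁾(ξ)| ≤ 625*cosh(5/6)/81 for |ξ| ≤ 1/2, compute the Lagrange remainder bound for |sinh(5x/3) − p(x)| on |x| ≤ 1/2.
625*cosh(5/6)/31104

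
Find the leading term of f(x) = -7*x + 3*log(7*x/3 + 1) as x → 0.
-49*x**2/6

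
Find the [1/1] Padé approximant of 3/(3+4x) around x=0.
1/(4*x/3 + 1)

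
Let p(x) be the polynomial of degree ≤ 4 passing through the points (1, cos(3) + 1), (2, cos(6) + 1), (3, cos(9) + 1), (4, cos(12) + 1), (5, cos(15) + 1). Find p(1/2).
-105*cos(6)/32 + 189*cos(9)/64 + 315*cos(3)/128 - 45*cos(12)/32 + 35*cos(15)/128 + 1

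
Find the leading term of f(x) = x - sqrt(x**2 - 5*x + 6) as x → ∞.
5/2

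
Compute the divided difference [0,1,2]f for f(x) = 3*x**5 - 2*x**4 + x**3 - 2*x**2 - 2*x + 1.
32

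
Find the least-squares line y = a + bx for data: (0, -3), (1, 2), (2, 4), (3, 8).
a = -5/2, b = 7/2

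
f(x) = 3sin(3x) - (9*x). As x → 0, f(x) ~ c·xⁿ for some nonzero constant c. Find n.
3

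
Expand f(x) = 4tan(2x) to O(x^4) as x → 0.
8*x + 32*x**3/3 + O(x**4)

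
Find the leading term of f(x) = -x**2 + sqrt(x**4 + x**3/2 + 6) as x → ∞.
x/4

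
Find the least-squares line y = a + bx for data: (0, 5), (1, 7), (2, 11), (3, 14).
a = 23/5, b = 31/10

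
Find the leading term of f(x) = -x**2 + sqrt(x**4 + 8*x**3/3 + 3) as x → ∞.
4*x/3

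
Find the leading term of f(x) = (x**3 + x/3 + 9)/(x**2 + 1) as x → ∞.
x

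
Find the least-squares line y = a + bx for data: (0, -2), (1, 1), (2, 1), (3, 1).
a = -11/10, b = 9/10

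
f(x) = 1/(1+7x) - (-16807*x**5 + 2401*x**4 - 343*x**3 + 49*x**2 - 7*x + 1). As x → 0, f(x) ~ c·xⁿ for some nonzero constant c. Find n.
6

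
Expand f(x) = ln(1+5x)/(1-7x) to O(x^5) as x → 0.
5*x + 45*x**2/2 + 1195*x**3/6 + 14855*x**4/12 + O(x**5)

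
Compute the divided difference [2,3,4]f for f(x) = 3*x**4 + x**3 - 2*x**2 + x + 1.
172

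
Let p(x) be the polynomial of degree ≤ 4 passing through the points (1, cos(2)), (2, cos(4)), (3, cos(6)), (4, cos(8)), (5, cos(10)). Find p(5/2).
15*cos(4)/32 + 3*cos(10)/128 - 5*cos(2)/128 - 5*cos(8)/32 + 45*cos(6)/64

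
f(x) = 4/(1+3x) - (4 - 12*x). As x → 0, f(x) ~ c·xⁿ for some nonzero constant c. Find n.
2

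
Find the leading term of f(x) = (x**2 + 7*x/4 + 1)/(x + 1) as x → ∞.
x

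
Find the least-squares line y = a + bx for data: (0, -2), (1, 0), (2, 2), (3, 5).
a = -11/5, b = 23/10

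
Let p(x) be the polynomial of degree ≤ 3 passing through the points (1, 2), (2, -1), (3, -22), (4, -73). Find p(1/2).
1/2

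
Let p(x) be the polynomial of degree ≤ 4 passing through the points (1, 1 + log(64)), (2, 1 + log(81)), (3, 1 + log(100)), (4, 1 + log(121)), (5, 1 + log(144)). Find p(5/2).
1 + log(30*11**(11/16)*2**(17/64)*3**(59/64)*5**(13/32)/11)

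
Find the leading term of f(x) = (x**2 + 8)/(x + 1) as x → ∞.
x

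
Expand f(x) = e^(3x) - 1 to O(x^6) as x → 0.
3*x + 9*x**2/2 + 9*x**3/2 + 27*x**4/8 + 81*x**5/40 + O(x**6)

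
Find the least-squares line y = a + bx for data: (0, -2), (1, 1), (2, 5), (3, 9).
a = -23/10, b = 37/10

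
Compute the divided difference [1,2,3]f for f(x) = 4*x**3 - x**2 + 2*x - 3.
23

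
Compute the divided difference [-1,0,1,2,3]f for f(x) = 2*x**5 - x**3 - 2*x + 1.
10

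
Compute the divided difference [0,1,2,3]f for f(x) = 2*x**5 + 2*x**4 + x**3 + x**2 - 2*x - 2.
63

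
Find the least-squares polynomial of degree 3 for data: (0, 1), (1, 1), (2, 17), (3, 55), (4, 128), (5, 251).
83/126 + (-809/756)x + (34/63)x² + (209/108)x³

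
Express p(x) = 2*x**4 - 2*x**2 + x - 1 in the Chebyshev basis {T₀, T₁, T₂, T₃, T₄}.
(-5/4)T₀ + T₁ + (1/4)T₄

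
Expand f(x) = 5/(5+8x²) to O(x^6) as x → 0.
1 - 8*x**2/5 + 64*x**4/25 + O(x**6)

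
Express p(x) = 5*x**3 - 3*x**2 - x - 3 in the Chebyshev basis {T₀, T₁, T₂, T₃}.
(-9/2)T₀ + (11/4)T₁ + (-3/2)T₂ + (5/4)T₃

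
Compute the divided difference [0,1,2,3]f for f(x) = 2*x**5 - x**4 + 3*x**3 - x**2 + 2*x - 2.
47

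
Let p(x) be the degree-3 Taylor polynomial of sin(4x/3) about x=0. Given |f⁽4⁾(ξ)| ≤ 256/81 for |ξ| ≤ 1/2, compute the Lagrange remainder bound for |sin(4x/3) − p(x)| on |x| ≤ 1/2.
2/243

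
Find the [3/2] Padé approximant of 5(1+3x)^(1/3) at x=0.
(7*x**3/3 + 21*x**2 + 21*x + 5)/(2*x**2 + 16*x/5 + 1)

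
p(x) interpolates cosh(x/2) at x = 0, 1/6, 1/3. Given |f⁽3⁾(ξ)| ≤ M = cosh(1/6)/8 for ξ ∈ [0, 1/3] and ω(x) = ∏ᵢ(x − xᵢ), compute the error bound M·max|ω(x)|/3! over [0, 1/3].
sqrt(3)*cosh(1/6)/46656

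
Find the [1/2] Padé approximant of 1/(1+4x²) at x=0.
1/(4*x**2 + 1)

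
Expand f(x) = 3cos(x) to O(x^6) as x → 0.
3 - 3*x**2/2 + x**4/8 + O(x**6)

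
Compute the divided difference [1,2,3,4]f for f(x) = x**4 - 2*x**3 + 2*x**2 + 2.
8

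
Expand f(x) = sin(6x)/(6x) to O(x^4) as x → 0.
1 - 6*x**2 + O(x**4)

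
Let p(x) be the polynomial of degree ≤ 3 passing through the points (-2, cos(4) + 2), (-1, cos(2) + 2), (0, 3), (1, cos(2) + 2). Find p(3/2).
7*cos(2)/2 - 3/16 - 5*cos(4)/16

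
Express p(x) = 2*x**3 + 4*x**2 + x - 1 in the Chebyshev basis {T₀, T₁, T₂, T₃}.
T₀ + (5/2)T₁ + (2)T₂ + (1/2)T₃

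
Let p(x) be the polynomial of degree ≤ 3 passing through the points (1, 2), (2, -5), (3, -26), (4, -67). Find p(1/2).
17/8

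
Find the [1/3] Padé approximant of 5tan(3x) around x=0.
15*x/(1 - 3*x**2)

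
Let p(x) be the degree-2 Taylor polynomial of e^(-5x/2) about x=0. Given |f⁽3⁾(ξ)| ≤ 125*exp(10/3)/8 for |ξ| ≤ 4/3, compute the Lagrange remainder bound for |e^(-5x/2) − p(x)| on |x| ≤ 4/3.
500*exp(10/3)/81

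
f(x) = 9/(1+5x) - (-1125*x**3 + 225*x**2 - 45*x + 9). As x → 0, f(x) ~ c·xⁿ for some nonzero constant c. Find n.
4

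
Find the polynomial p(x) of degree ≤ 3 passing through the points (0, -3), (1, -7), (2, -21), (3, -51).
-x**3 - 2*x**2 - x - 3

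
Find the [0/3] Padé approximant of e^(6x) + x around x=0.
1/(-127*x**3 + 31*x**2 - 7*x + 1)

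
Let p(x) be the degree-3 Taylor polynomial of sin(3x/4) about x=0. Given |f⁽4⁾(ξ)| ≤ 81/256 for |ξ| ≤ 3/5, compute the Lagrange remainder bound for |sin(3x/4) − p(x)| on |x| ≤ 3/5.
2187/1280000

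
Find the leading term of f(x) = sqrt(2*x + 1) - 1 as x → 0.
x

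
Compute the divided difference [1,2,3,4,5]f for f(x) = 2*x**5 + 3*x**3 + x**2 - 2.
30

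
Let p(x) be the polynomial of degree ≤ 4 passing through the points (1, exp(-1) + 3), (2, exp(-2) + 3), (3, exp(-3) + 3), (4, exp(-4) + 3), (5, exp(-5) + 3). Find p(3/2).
(-70*exp(2) - 5 + 28*e + 35*exp(4) + 140*exp(3) + 384*exp(5))*exp(-5)/128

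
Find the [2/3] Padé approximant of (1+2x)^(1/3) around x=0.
(14*x**2/9 + 8*x/3 + 1)/(-4*x**3/81 + 2*x**2/3 + 2*x + 1)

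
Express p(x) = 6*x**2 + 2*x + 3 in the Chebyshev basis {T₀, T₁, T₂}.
(6)T₀ + (2)T₁ + (3)T₂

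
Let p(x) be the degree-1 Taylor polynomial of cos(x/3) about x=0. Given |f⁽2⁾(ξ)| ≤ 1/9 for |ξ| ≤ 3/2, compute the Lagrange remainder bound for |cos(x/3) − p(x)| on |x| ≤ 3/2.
1/8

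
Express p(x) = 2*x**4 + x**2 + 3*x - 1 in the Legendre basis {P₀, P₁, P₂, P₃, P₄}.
(-4/15)P₀ + (3)P₁ + (38/21)P₂ + (16/35)P₄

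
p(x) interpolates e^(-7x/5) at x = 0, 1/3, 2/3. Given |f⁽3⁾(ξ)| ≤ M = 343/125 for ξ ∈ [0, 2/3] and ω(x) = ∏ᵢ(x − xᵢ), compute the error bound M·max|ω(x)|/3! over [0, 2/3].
343*sqrt(3)/91125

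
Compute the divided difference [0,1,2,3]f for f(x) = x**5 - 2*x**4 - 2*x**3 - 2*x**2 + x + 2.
11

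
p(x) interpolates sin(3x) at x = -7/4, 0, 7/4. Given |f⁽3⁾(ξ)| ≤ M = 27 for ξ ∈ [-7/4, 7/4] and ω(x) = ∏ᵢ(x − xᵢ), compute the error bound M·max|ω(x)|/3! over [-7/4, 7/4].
343*sqrt(3)/64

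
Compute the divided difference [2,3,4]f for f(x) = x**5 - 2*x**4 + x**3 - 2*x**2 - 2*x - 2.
182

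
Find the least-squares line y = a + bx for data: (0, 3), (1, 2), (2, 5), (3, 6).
a = 11/5, b = 6/5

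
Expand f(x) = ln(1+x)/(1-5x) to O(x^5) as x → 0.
x + 9*x**2/2 + 137*x**3/6 + 1367*x**4/12 + O(x**5)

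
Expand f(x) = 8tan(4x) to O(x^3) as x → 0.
32*x + O(x**3)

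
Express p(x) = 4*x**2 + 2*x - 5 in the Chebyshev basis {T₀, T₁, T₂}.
(-3)T₀ + (2)T₁ + (2)T₂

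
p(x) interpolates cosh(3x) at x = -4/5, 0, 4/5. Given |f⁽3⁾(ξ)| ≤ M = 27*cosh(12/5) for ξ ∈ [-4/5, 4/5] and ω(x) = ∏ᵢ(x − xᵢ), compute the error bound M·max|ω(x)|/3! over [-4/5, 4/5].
64*sqrt(3)*cosh(12/5)/125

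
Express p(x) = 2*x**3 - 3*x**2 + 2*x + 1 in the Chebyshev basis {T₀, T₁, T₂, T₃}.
(-1/2)T₀ + (7/2)T₁ + (-3/2)T₂ + (1/2)T₃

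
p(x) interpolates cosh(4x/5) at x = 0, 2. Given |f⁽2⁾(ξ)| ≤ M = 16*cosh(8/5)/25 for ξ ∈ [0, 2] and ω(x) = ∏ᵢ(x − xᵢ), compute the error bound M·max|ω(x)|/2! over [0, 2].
8*cosh(8/5)/25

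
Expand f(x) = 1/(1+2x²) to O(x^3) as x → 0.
1 - 2*x**2 + O(x**3)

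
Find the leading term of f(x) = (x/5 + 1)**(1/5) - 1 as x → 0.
x/25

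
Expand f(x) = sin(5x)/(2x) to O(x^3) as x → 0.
5/2 - 125*x**2/12 + O(x**3)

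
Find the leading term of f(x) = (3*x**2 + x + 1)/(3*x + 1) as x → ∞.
x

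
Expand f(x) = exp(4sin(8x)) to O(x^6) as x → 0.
1 + 32*x + 512*x**2 + 5120*x**3 + 32768*x**4 + 1589248*x**5/15 + O(x**6)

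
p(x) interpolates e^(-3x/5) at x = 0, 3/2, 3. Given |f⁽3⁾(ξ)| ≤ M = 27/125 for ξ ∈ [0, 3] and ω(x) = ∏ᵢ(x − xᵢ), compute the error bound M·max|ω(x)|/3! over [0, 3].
27*sqrt(3)/1000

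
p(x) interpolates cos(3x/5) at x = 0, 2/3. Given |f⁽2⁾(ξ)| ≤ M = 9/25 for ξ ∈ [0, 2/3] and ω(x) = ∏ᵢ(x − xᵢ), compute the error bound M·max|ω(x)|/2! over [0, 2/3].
1/50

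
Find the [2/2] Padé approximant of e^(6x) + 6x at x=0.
(15*x**2 + 12*x + 1)/(1 - 3*x**2)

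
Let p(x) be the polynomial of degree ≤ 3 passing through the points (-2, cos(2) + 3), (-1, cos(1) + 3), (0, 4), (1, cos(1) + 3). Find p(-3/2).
5*cos(2)/16 + cos(1) + 43/16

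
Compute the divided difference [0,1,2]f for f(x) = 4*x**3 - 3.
12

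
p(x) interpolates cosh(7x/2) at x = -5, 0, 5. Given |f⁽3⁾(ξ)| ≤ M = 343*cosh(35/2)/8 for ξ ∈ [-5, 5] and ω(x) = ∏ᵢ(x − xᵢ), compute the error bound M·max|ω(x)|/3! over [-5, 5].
42875*sqrt(3)*cosh(35/2)/216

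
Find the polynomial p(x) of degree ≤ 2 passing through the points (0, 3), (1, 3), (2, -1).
-2*x**2 + 2*x + 3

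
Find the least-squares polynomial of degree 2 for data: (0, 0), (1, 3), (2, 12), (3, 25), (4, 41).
-11/35 + (64/35)x + (15/7)x²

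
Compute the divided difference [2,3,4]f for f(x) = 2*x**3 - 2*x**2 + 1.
16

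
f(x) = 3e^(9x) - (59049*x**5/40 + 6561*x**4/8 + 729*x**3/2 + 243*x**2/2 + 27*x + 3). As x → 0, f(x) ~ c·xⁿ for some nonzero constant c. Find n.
6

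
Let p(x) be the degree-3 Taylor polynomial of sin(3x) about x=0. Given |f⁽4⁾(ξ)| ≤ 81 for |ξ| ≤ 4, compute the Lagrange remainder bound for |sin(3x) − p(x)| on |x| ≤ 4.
864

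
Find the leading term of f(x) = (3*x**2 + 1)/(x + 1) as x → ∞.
3*x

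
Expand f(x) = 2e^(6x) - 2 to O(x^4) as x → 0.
12*x + 36*x**2 + 72*x**3 + O(x**4)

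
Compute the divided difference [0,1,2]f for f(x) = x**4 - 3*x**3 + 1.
-2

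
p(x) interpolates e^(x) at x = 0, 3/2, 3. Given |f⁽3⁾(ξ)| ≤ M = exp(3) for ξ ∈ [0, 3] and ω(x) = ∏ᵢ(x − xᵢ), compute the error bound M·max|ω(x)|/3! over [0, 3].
sqrt(3)*exp(3)/8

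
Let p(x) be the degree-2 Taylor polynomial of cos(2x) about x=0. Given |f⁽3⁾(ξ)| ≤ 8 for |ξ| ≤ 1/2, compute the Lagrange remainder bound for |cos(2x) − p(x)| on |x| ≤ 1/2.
1/6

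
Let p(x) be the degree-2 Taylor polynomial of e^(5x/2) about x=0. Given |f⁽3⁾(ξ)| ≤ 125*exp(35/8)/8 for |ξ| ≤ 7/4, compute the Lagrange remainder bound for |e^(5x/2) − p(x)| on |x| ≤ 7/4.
42875*exp(35/8)/3072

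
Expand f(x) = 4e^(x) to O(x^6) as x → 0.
4 + 4*x + 2*x**2 + 2*x**3/3 + x**4/6 + x**5/30 + O(x**6)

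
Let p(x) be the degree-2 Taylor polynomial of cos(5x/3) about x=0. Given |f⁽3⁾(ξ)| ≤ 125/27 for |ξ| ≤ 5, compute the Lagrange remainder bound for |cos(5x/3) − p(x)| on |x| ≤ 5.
15625/162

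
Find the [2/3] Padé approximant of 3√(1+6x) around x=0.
(189*x**2/4 + 126*x/5 + 3)/(-27*x**3/20 + 81*x**2/20 + 27*x/5 + 1)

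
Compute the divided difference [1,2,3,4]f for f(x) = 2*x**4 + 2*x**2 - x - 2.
20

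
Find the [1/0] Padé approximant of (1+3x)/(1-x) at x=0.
4*x + 1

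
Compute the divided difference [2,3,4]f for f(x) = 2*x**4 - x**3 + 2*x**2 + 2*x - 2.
103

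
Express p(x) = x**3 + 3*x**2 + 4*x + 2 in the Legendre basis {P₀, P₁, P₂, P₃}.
(3)P₀ + (23/5)P₁ + (2)P₂ + (2/5)P₃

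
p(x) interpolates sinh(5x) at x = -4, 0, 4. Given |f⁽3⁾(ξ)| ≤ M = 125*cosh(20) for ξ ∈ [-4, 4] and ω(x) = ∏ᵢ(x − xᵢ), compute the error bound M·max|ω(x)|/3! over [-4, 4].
8000*sqrt(3)*cosh(20)/27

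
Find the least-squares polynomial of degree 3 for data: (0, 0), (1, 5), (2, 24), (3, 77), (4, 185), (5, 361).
3/14 + (221/84)x + (-3/2)x² + (37/12)x³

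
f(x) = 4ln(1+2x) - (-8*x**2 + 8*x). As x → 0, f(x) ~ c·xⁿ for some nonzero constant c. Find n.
3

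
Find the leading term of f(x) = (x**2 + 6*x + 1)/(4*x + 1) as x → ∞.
x/4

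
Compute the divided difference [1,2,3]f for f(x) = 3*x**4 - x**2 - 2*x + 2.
74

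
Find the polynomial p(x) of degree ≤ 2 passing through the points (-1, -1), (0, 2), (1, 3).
-x**2 + 2*x + 2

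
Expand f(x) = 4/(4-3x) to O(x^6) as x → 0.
1 + 3*x/4 + 9*x**2/16 + 27*x**3/64 + 81*x**4/256 + 243*x**5/1024 + O(x**6)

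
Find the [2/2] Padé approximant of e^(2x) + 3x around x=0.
(7*x**2/12 + 19*x/4 + 1)/(-x**2/6 - x/4 + 1)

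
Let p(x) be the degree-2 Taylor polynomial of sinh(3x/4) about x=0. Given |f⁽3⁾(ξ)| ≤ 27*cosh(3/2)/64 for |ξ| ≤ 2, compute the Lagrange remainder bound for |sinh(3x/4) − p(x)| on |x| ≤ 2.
9*cosh(3/2)/16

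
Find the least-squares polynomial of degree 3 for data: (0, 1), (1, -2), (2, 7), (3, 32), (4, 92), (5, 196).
13/18 + (-1381/756)x + (-118/63)x² + (217/108)x³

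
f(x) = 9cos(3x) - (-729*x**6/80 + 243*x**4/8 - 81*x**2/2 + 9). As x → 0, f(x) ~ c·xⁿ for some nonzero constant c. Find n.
8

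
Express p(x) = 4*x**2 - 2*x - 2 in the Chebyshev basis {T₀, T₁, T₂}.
(-2)T₁ + (2)T₂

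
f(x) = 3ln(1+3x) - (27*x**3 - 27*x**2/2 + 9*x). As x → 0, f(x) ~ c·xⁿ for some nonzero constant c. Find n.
4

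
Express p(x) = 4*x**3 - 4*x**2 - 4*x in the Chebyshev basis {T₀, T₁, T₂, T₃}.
(-2)T₀ - T₁ + (-2)T₂ + T₃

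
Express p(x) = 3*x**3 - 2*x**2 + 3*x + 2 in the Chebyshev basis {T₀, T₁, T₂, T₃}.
T₀ + (21/4)T₁ - T₂ + (3/4)T₃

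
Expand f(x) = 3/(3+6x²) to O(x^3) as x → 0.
1 - 2*x**2 + O(x**3)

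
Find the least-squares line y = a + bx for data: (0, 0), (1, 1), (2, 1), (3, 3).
a = -1/10, b = 9/10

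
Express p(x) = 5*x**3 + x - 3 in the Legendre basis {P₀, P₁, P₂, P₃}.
(-3)P₀ + (4)P₁ + (2)P₃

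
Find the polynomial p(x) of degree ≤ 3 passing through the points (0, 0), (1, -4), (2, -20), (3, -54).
-x**3 - 3*x**2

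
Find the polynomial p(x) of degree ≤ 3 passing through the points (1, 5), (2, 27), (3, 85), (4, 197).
3*x**3 + x + 1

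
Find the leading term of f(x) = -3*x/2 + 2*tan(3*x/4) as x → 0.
9*x**3/32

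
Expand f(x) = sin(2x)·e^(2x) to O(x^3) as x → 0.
2*x + 4*x**2 + O(x**3)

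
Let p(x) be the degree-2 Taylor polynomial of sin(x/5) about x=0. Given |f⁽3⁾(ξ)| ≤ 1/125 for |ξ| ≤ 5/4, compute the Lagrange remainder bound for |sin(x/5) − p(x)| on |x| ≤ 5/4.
1/384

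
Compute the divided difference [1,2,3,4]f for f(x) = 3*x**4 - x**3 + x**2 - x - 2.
29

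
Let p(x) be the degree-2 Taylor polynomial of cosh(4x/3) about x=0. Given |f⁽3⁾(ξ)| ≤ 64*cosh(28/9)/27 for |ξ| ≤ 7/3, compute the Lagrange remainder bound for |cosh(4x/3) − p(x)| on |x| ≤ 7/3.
10976*cosh(28/9)/2187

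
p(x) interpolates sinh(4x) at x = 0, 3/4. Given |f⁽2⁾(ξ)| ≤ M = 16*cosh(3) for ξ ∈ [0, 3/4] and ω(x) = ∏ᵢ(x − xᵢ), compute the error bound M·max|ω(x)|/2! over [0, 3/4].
9*cosh(3)/8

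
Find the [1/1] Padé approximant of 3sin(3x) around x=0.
9*x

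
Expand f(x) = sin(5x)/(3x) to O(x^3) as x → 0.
5/3 - 125*x**2/18 + O(x**3)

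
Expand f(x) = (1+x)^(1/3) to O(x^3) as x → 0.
1 + x/3 - x**2/9 + O(x**3)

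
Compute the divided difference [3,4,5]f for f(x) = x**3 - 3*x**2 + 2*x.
9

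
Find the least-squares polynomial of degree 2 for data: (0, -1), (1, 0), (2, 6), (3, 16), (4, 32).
-33/35 + (-53/35)x + (17/7)x²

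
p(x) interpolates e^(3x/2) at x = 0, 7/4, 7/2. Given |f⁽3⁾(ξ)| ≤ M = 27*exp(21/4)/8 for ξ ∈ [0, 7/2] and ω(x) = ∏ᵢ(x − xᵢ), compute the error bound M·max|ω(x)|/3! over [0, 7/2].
343*sqrt(3)*exp(21/4)/512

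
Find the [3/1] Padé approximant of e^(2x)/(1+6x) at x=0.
(503*x**3/348 + 115*x**2/58 + 465*x/232 + 1)/(1393*x/232 + 1)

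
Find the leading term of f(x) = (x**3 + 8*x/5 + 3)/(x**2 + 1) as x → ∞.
x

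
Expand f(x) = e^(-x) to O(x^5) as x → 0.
1 - x + x**2/2 - x**3/6 + x**4/24 + O(x**5)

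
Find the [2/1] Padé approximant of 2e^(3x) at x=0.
(3*x**2 + 4*x + 2)/(1 - x)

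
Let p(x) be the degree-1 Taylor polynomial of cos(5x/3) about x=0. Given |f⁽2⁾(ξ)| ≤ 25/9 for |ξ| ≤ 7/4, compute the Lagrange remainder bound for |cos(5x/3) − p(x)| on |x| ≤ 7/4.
1225/288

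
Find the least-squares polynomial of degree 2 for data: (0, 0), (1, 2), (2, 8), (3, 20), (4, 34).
-4/35 + (1/35)x + (15/7)x²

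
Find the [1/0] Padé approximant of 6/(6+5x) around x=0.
1 - 5*x/6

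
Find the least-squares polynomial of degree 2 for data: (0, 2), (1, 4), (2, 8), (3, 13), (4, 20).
69/35 + (19/14)x + (11/14)x²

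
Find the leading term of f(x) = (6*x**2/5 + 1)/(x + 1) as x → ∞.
6*x/5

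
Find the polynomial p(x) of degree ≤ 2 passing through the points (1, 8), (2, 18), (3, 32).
2*x**2 + 4*x + 2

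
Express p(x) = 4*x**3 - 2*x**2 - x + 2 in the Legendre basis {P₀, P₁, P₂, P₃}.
(4/3)P₀ + (7/5)P₁ + (-4/3)P₂ + (8/5)P₃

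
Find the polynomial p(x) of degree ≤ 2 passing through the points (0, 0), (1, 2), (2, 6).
x**2 + x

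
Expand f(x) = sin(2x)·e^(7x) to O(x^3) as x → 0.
2*x + 14*x**2 + O(x**3)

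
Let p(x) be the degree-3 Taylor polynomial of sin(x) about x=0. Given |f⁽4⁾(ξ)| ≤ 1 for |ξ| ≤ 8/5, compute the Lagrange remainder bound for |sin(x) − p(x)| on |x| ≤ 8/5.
512/1875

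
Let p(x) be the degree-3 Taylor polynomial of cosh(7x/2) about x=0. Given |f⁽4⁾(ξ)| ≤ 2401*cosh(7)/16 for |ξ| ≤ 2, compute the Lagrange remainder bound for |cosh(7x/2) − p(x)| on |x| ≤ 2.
2401*cosh(7)/24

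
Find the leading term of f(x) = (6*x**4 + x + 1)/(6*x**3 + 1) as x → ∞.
x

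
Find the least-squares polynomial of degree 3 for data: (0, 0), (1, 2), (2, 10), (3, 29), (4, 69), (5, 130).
5/42 + (103/252)x + (11/42)x² + (35/36)x³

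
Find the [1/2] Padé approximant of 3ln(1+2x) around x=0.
6*x/(-x**2/3 + x + 1)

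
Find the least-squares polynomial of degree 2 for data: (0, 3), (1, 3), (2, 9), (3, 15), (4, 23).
87/35 + (22/35)x + (8/7)x²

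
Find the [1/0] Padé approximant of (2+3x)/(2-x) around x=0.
2*x + 1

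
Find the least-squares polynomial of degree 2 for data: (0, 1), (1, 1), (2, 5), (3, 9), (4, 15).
5/7 + (6/35)x + (6/7)x²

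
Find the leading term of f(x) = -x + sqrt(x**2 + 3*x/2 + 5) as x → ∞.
3/4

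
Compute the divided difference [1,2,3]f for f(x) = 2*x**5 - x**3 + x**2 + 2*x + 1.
175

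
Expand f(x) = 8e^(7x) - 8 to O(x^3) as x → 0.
56*x + 196*x**2 + O(x**3)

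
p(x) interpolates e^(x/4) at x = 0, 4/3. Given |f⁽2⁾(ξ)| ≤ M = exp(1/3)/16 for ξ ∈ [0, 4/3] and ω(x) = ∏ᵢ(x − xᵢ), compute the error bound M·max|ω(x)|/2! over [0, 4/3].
exp(1/3)/72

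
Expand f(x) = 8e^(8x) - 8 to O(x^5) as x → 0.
64*x + 256*x**2 + 2048*x**3/3 + 4096*x**4/3 + O(x**5)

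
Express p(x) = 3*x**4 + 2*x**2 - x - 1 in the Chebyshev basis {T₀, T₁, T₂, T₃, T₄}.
(9/8)T₀ - T₁ + (5/2)T₂ + (3/8)T₄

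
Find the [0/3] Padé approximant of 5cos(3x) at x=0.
5/(9*x**2/2 + 1)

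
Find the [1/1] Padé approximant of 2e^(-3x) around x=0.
(2 - 3*x)/(3*x/2 + 1)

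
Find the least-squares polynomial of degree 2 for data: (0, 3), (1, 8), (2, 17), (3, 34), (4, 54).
106/35 + (68/35)x + (19/7)x²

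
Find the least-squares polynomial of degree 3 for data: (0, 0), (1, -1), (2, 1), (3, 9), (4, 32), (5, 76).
-1/7 + (7/6)x + (-73/28)x² + (13/12)x³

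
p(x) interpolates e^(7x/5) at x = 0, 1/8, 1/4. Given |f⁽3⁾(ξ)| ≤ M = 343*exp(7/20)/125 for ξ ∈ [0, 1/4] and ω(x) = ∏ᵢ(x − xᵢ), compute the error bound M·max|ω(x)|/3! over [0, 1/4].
343*sqrt(3)*exp(7/20)/1728000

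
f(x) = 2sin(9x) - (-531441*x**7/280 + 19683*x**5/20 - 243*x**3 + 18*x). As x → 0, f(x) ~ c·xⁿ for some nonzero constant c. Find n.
9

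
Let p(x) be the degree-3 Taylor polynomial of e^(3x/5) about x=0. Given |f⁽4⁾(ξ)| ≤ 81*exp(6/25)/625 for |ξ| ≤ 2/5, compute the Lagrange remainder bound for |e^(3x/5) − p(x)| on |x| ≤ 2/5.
54*exp(6/25)/390625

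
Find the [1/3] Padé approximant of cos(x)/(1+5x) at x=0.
(1 - x/12)/(59*x**3/24 + x**2/12 + 59*x/12 + 1)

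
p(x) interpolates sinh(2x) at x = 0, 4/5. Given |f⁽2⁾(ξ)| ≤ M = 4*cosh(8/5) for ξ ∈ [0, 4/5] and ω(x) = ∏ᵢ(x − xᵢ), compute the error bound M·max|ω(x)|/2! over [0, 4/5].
8*cosh(8/5)/25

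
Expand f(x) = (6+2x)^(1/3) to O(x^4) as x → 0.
6**(1/3) + 6**(1/3)*x/9 - 6**(1/3)*x**2/81 + 5*6**(1/3)*x**3/2187 + O(x**4)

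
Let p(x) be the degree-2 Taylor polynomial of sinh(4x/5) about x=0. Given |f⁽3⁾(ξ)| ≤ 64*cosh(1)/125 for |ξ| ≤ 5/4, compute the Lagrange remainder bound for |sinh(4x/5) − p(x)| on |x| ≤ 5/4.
cosh(1)/6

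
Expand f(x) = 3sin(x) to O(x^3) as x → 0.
3*x + O(x**3)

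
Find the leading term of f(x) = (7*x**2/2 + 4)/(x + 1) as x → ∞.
7*x/2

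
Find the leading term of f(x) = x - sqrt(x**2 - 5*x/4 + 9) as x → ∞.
5/8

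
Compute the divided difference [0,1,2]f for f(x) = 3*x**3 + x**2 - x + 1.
10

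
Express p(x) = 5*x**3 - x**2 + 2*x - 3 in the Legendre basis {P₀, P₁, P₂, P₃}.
(-10/3)P₀ + (5)P₁ + (-2/3)P₂ + (2)P₃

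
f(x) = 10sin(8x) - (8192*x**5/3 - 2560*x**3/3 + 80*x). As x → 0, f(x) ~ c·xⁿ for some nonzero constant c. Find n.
7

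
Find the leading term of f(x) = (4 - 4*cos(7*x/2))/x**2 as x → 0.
49/2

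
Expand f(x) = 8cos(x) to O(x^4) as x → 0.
8 - 4*x**2 + O(x**4)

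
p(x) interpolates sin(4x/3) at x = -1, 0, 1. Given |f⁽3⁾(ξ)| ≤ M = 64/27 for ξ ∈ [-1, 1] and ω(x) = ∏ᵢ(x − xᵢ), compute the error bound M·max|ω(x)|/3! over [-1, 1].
64*sqrt(3)/729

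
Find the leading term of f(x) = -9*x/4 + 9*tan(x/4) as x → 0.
3*x**3/64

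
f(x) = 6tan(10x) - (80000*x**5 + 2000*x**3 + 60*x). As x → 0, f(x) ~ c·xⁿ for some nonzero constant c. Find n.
7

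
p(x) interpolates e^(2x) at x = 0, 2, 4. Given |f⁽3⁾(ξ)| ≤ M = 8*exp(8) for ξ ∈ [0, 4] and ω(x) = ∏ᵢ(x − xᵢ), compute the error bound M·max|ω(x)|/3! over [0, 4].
64*sqrt(3)*exp(8)/27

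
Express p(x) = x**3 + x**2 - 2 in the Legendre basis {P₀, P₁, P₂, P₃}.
(-5/3)P₀ + (3/5)P₁ + (2/3)P₂ + (2/5)P₃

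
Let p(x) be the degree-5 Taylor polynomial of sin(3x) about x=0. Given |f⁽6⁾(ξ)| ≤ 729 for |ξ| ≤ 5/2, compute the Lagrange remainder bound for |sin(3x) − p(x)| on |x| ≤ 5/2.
253125/1024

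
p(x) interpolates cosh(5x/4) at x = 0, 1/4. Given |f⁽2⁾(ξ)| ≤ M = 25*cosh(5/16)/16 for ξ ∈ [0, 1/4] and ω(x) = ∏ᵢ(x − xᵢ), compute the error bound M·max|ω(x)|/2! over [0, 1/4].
25*cosh(5/16)/2048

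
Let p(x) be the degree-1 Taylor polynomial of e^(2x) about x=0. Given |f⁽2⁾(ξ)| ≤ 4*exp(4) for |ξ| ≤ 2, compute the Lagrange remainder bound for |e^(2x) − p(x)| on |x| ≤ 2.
8*exp(4)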